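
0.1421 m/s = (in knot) 0.2762. Check: 1 knot = 0.51444444 m/s, so 0.1421 m/s = 0.1421 / 0.51444444 = 0.2762203 knot ≈ 0.2762 knot (4 s.f.).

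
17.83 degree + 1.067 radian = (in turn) 1 degree = 0.017453293 rad, so 17.83 degree = 17.83 * 0.017453293 = 0.31119221 rad. 1.067 radian = 1.067 rad. Sum: 0.31119221 + 1.067 = 1.3781922 rad. 1 turn = 6.2831853 rad, so 1.3781922 rad = 1.3781922 / 6.2831853 = 0.2193461 turn ≈ 0.2193 turn (4 s.f.). Final answer: 0.2193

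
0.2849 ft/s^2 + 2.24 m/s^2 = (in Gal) 232.7. Check: 1 ft/s^2 = 0.3048 m/s^2, so 0.2849 ft/s^2 = 0.2849 * 0.3048 = 0.08683752 m/s^2. 2.24 m/s^2 is already in m/s^2. Sum: 0.08683752 + 2.24 = 2.3268375 m/s^2. 1 Gal = 0.01 m/s^2, so 2.3268375 m/s^2 = 2.3268375 / 0.01 = 232.68375 Gal ≈ 232.7 Gal (4 s.f.).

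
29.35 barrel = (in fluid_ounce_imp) 1.642e+05. Check: 1 barrel = 0.15898729 m^3, so 29.35 barrel = 29.35 * 0.15898729 = 4.6662771 m^3. 1 fluid_ounce_imp = 2.8413063e-05 m^3, so 4.6662771 m^3 = 4.6662771 / 2.8413063e-05 = 164229.99 fluid_ounce_imp ≈ 1.642e+05 fluid_ounce_imp (4 s.f.).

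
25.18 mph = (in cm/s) 1 mph = 0.44704 m/s, so 25.18 mph = 25.18 * 0.44704 = 11.256467 m/s. 1 cm/s = 0.01 m/s, so 11.256467 m/s = 11.256467 / 0.01 = 1125.6467 cm/s ≈ 1126 cm/s (4 s.f.). Final answer: 1126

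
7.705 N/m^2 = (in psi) 7.705 N/m^2 = 7.705 Pa. 1 psi = 6894.7573 Pa, so 7.705 Pa = 7.705 / 6894.7573 = 0.0011175158 psi ≈ 0.001118 psi (4 s.f.). Final answer: 0.001118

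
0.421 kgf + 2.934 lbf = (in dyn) 1 kgf = 9.80665 N, so 0.421 kgf = 0.421 * 9.80665 = 4.1285996 N. 1 lbf = 4.4482216 N, so 2.934 lbf = 2.934 * 4.4482216 = 13.051082 N. Sum: 4.1285996 + 13.051082 = 17.179682 N. 1 dyn = 1e-05 N, so 17.179682 N = 17.179682 / 1e-05 = 1717968.2 dyn ≈ 1.718e+06 dyn (4 s.f.). Final answer: 1.718e+06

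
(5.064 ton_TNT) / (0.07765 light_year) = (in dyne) 1 ton_TNT = 4.184e+09 J, so 5.064 ton_TNT = 5.064 * 4.184e+09 = 2.1187776e+10 J. 1 light_year = 9.4607305e+15 m, so 0.07765 light_year = 0.07765 * 9.4607305e+15 = 7.3462572e+14 m. Combine: 2.1187776e+10 J / 7.3462572e+14 m = 2.8841593e-05 N. 1 dyne = 1e-05 N, so 2.8841593e-05 N = 2.8841593e-05 / 1e-05 = 2.8841593 dyne ≈ 2.884 dyne (4 s.f.). Final answer: 2.884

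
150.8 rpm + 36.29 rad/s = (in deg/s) 2984. Check: 1 rpm = 0.10471976 rad/s, so 150.8 rpm = 150.8 * 0.10471976 = 15.791739 rad/s. 36.29 rad/s is already in rad/s. Sum: 15.791739 + 36.29 = 52.081739 rad/s. 1 deg/s = 0.017453293 rad/s, so 52.081739 rad/s = 52.081739 / 0.017453293 = 2984.0638 deg/s ≈ 2984 deg/s (4 s.f.).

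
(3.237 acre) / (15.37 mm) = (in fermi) 8.523e+20. Check: 1 acre = 4046.8564 m^2, so 3.237 acre = 3.237 * 4046.8564 = 13099.674 m^2. 1 mm = 0.001 m, so 15.37 mm = 15.37 * 0.001 = 0.01537 m. Combine: 13099.674 m^2 / 0.01537 m = 852288.5 m. 1 fermi = 1e-15 m, so 852288.5 m = 852288.5 / 1e-15 = 8.522885e+20 fermi ≈ 8.523e+20 fermi (4 s.f.).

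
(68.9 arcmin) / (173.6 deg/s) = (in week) 1 arcmin = 0.00029088821 rad, so 68.9 arcmin = 68.9 * 0.00029088821 = 0.020042198 rad. 1 deg/s = 0.017453293 rad/s, so 173.6 deg/s = 173.6 * 0.017453293 = 3.0298916 rad/s. Combine: 0.020042198 rad / 3.0298916 rad/s = 0.0066148233 s. 1 week = 604800 s, so 0.0066148233 s = 0.0066148233 / 604800 = 1.0937208e-08 week ≈ 1.094e-08 week (4 s.f.). Final answer: 1.094e-08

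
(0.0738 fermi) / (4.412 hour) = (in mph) 1 fermi = 1e-15 m, so 0.0738 fermi = 0.0738 * 1e-15 = 7.38e-17 m. 1 hour = 3600 s, so 4.412 hour = 4.412 * 3600 = 15883.2 s. Combine: 7.38e-17 m / 15883.2 s = 4.6464189e-21 m/s. 1 mph = 0.44704 m/s, so 4.6464189e-21 m/s = 4.6464189e-21 / 0.44704 = 1.0393743e-20 mph ≈ 1.039e-20 mph (4 s.f.). Final answer: 1.039e-20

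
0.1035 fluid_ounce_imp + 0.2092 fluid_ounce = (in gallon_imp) 1 fluid_ounce_imp = 2.8413063e-05 m^3, so 0.1035 fluid_ounce_imp = 0.1035 * 2.8413063e-05 = 2.940752e-06 m^3. 1 fluid_ounce = 2.957353e-05 m^3, so 0.2092 fluid_ounce = 0.2092 * 2.957353e-05 = 6.1867824e-06 m^3. Sum: 2.940752e-06 + 6.1867824e-06 = 9.1275344e-06 m^3. 1 gallon_imp = 0.00454609 m^3, so 9.1275344e-06 m^3 = 9.1275344e-06 / 0.00454609 = 0.0020077769 gallon_imp ≈ 0.002008 gallon_imp (4 s.f.). Final answer: 0.002008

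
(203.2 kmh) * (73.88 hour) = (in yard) 1.642e+07. Check: 1 kmh = 0.27777778 m/s, so 203.2 kmh = 203.2 * 0.27777778 = 56.444444 m/s. 1 hour = 3600 s, so 73.88 hour = 73.88 * 3600 = 265968 s. Combine: 56.444444 m/s * 265968 s = 15012416 m. 1 yard = 0.9144 m, so 15012416 m = 15012416 / 0.9144 = 16417778 yard ≈ 1.642e+07 yard (4 s.f.).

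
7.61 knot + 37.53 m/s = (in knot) 1 knot = 0.51444444 m/s, so 7.61 knot = 7.61 * 0.51444444 = 3.9149222 m/s. 37.53 m/s is already in m/s. Sum: 3.9149222 + 37.53 = 41.444922 m/s. 1 knot = 0.51444444 m/s, so 41.444922 m/s = 41.444922 / 0.51444444 = 80.562484 knot ≈ 80.56 knot (4 s.f.). Final answer: 80.56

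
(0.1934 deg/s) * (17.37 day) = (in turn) 806.2. Check: 1 deg/s = 0.017453293 rad/s, so 0.1934 deg/s = 0.1934 * 0.017453293 = 0.0033754668 rad/s. 1 day = 86400 s, so 17.37 day = 17.37 * 86400 = 1500768 s. Combine: 0.0033754668 rad/s * 1500768 s = 5065.7925 rad. 1 turn = 6.2831853 rad, so 5065.7925 rad = 5065.7925 / 6.2831853 = 806.24592 turn ≈ 806.2 turn (4 s.f.).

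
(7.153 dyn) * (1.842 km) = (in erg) 1 dyn = 1e-05 N, so 7.153 dyn = 7.153 * 1e-05 = 7.153e-05 N. 1 km = 1000 m, so 1.842 km = 1.842 * 1000 = 1842 m. Combine: 7.153e-05 N * 1842 m = 0.13175826 J. 1 erg = 1e-07 J, so 0.13175826 J = 0.13175826 / 1e-07 = 1317582.6 erg ≈ 1.318e+06 erg (4 s.f.). Final answer: 1.318e+06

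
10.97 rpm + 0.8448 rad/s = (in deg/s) 1 rpm = 0.10471976 rad/s, so 10.97 rpm = 10.97 * 0.10471976 = 1.1487757 rad/s. 0.8448 rad/s is already in rad/s. Sum: 1.1487757 + 0.8448 = 1.9935757 rad/s. 1 deg/s = 0.017453293 rad/s, so 1.9935757 rad/s = 1.9935757 / 0.017453293 = 114.22347 deg/s ≈ 114.2 deg/s (4 s.f.). Final answer: 114.2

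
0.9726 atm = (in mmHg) 739.2. Check: 1 atm = 101325 Pa, so 0.9726 atm = 0.9726 * 101325 = 98548.695 Pa. 1 mmHg = 133.32237 Pa, so 98548.695 Pa = 98548.695 / 133.32237 = 739.176 mmHg ≈ 739.2 mmHg (4 s.f.).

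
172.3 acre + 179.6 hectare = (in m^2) 2.493e+06. Check: 1 acre = 4046.8564 m^2, so 172.3 acre = 172.3 * 4046.8564 = 697273.36 m^2. 1 hectare = 10000 m^2, so 179.6 hectare = 179.6 * 10000 = 1796000 m^2. Sum: 697273.36 + 1796000 = 2493273.4 m^2. Result: 2493273.4 m^2 ≈ 2.493e+06 m^2 (4 s.f.).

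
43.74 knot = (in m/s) 1 knot = 0.51444444 m/s, so 43.74 knot = 43.74 * 0.51444444 = 22.5018 m/s. Result: 22.5018 m/s ≈ 22.5 m/s (4 s.f.). Final answer: 22.5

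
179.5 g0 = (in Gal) 1.76e+05. Check: 1 g0 = 9.80665 m/s^2, so 179.5 g0 = 179.5 * 9.80665 = 1760.2937 m/s^2. 1 Gal = 0.01 m/s^2, so 1760.2937 m/s^2 = 1760.2937 / 0.01 = 176029.37 Gal ≈ 1.76e+05 Gal (4 s.f.).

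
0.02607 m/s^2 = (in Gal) 2.607. Check: 1 Gal = 0.01 m/s^2, so 0.02607 m/s^2 = 0.02607 / 0.01 = 2.607 Gal.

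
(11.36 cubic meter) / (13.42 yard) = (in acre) 11.36 cubic meter = 11.36 m^3. 1 yard = 0.9144 m, so 13.42 yard = 13.42 * 0.9144 = 12.271248 m. Combine: 11.36 m^3 / 12.271248 m = 0.92574121 m^2. 1 acre = 4046.8564 m^2, so 0.92574121 m^2 = 0.92574121 / 4046.8564 = 0.00022875564 acre ≈ 0.0002288 acre (4 s.f.). Final answer: 0.0002288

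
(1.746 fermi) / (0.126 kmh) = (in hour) 1 fermi = 1e-15 m, so 1.746 fermi = 1.746 * 1e-15 = 1.746e-15 m. 1 kmh = 0.27777778 m/s, so 0.126 kmh = 0.126 * 0.27777778 = 0.035 m/s. Combine: 1.746e-15 m / 0.035 m/s = 4.9885714e-14 s. 1 hour = 3600 s, so 4.9885714e-14 s = 4.9885714e-14 / 3600 = 1.3857143e-17 hour ≈ 1.386e-17 hour (4 s.f.). Final answer: 1.386e-17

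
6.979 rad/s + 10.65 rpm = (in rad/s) 8.094. Check: 6.979 rad/s is already in rad/s. 1 rpm = 0.10471976 rad/s, so 10.65 rpm = 10.65 * 0.10471976 = 1.1152654 rad/s. Sum: 6.979 + 1.1152654 = 8.0942654 rad/s. Result: 8.0942654 rad/s ≈ 8.094 rad/s (4 s.f.).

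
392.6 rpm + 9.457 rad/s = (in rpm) 482.9. Check: 1 rpm = 0.10471976 rad/s, so 392.6 rpm = 392.6 * 0.10471976 = 41.112976 rad/s. 9.457 rad/s is already in rad/s. Sum: 41.112976 + 9.457 = 50.569976 rad/s. 1 rpm = 0.10471976 rad/s, so 50.569976 rad/s = 50.569976 / 0.10471976 = 482.9077 rpm ≈ 482.9 rpm (4 s.f.).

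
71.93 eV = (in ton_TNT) 1 eV = 1.6021766e-19 J, so 71.93 eV = 71.93 * 1.6021766e-19 = 1.1524457e-17 J. 1 ton_TNT = 4.184e+09 J, so 1.1524457e-17 J = 1.1524457e-17 / 4.184e+09 = 2.7544112e-27 ton_TNT ≈ 2.754e-27 ton_TNT (4 s.f.). Final answer: 2.754e-27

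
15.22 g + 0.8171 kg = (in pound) 1 g = 0.001 kg, so 15.22 g = 15.22 * 0.001 = 0.01522 kg. 0.8171 kg is already in kg. Sum: 0.01522 + 0.8171 = 0.83232 kg. 1 pound = 0.45359237 kg, so 0.83232 kg = 0.83232 / 0.45359237 = 1.8349515 pound ≈ 1.835 pound (4 s.f.). Final answer: 1.835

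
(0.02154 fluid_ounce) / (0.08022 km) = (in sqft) 8.547e-08. Check: 1 fluid_ounce = 2.957353e-05 m^3, so 0.02154 fluid_ounce = 0.02154 * 2.957353e-05 = 6.3701383e-07 m^3. 1 km = 1000 m, so 0.08022 km = 0.08022 * 1000 = 80.22 m. Combine: 6.3701383e-07 m^3 / 80.22 m = 7.9408355e-09 m^2. 1 sqft = 0.09290304 m^2, so 7.9408355e-09 m^2 = 7.9408355e-09 / 0.09290304 = 8.5474442e-08 sqft ≈ 8.547e-08 sqft (4 s.f.).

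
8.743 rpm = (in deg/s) 1 rpm = 0.10471976 rad/s, so 8.743 rpm = 8.743 * 0.10471976 = 0.91556482 rad/s. 1 deg/s = 0.017453293 rad/s, so 0.91556482 rad/s = 0.91556482 / 0.017453293 = 52.458 deg/s ≈ 52.46 deg/s (4 s.f.). Final answer: 52.46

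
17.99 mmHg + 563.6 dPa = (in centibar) 1 mmHg = 133.32237 Pa, so 17.99 mmHg = 17.99 * 133.32237 = 2398.4694 Pa. 1 dPa = 0.1 Pa, so 563.6 dPa = 563.6 * 0.1 = 56.36 Pa. Sum: 2398.4694 + 56.36 = 2454.8294 Pa. 1 centibar = 1000 Pa, so 2454.8294 Pa = 2454.8294 / 1000 = 2.4548294 centibar ≈ 2.455 centibar (4 s.f.). Final answer: 2.455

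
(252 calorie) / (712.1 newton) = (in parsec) 4.798e-17. Check: 1 calorie = 4.184 J, so 252 calorie = 252 * 4.184 = 1054.368 J. 712.1 newton = 712.1 N. Combine: 1054.368 J / 712.1 N = 1.480646 m. 1 parsec = 3.0856776e+16 m, so 1.480646 m = 1.480646 / 3.0856776e+16 = 4.7984468e-17 parsec ≈ 4.798e-17 parsec (4 s.f.).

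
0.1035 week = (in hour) 1 week = 604800 s, so 0.1035 week = 0.1035 * 604800 = 62596.8 s. 1 hour = 3600 s, so 62596.8 s = 62596.8 / 3600 = 17.388 hour ≈ 17.39 hour (4 s.f.). Final answer: 17.39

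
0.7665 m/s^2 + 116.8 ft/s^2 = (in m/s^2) 0.7665 m/s^2 is already in m/s^2. 1 ft/s^2 = 0.3048 m/s^2, so 116.8 ft/s^2 = 116.8 * 0.3048 = 35.60064 m/s^2. Sum: 0.7665 + 35.60064 = 36.36714 m/s^2. Result: 36.36714 m/s^2 ≈ 36.37 m/s^2 (4 s.f.). Final answer: 36.37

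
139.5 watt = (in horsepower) 0.1871. Check: 139.5 watt = 139.5 W. 1 horsepower = 745.69987 W, so 139.5 W = 139.5 / 745.69987 = 0.18707258 horsepower ≈ 0.1871 horsepower (4 s.f.).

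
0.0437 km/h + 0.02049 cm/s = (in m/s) 0.01234. Check: 1 km/h = 0.27777778 m/s, so 0.0437 km/h = 0.0437 * 0.27777778 = 0.012138889 m/s. 1 cm/s = 0.01 m/s, so 0.02049 cm/s = 0.02049 * 0.01 = 0.0002049 m/s. Sum: 0.012138889 + 0.0002049 = 0.012343789 m/s. Result: 0.012343789 m/s ≈ 0.01234 m/s (4 s.f.).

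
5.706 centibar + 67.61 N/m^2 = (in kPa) 1 centibar = 1000 Pa, so 5.706 centibar = 5.706 * 1000 = 5706 Pa. 67.61 N/m^2 = 67.61 Pa. Sum: 5706 + 67.61 = 5773.61 Pa. 1 kPa = 1000 Pa, so 5773.61 Pa = 5773.61 / 1000 = 5.77361 kPa ≈ 5.774 kPa (4 s.f.). Final answer: 5.774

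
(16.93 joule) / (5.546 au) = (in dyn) 2.041e-06. Check: 16.93 joule = 16.93 J. 1 au = 1.4959787e+11 m, so 5.546 au = 5.546 * 1.4959787e+11 = 8.2966979e+11 m. Combine: 16.93 J / 8.2966979e+11 m = 2.0405709e-11 N. 1 dyn = 1e-05 N, so 2.0405709e-11 N = 2.0405709e-11 / 1e-05 = 2.0405709e-06 dyn ≈ 2.041e-06 dyn (4 s.f.).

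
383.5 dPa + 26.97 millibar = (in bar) 0.02735. Check: 1 dPa = 0.1 Pa, so 383.5 dPa = 383.5 * 0.1 = 38.35 Pa. 1 millibar = 100 Pa, so 26.97 millibar = 26.97 * 100 = 2697 Pa. Sum: 38.35 + 2697 = 2735.35 Pa. 1 bar = 100000 Pa, so 2735.35 Pa = 2735.35 / 100000 = 0.0273535 bar ≈ 0.02735 bar (4 s.f.).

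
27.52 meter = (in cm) 2752. Check: 27.52 meter = 27.52 m. 1 cm = 0.01 m, so 27.52 m = 27.52 / 0.01 = 2752 cm.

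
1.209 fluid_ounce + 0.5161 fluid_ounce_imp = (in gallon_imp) 1 fluid_ounce = 2.957353e-05 m^3, so 1.209 fluid_ounce = 1.209 * 2.957353e-05 = 3.5754397e-05 m^3. 1 fluid_ounce_imp = 2.8413063e-05 m^3, so 0.5161 fluid_ounce_imp = 0.5161 * 2.8413063e-05 = 1.4663982e-05 m^3. Sum: 3.5754397e-05 + 1.4663982e-05 = 5.0418379e-05 m^3. 1 gallon_imp = 0.00454609 m^3, so 5.0418379e-05 m^3 = 5.0418379e-05 / 0.00454609 = 0.011090493 gallon_imp ≈ 0.01109 gallon_imp (4 s.f.). Final answer: 0.01109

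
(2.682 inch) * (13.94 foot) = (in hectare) 2.894e-05. Check: 1 inch = 0.0254 m, so 2.682 inch = 2.682 * 0.0254 = 0.0681228 m. 1 foot = 0.3048 m, so 13.94 foot = 13.94 * 0.3048 = 4.248912 m. Combine: 0.0681228 m * 4.248912 m = 0.28944778 m^2. 1 hectare = 10000 m^2, so 0.28944778 m^2 = 0.28944778 / 10000 = 2.8944778e-05 hectare ≈ 2.894e-05 hectare (4 s.f.).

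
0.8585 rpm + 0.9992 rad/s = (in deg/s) 62.4. Check: 1 rpm = 0.10471976 rad/s, so 0.8585 rpm = 0.8585 * 0.10471976 = 0.08990191 rad/s. 0.9992 rad/s is already in rad/s. Sum: 0.08990191 + 0.9992 = 1.0891019 rad/s. 1 deg/s = 0.017453293 rad/s, so 1.0891019 rad/s = 1.0891019 / 0.017453293 = 62.400943 deg/s ≈ 62.4 deg/s (4 s.f.).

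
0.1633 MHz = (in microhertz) 1 MHz = 1000000 Hz, so 0.1633 MHz = 0.1633 * 1000000 = 163300 Hz. 1 microhertz = 1e-06 Hz, so 163300 Hz = 163300 / 1e-06 = 1.633e+11 microhertz. Final answer: 1.633e+11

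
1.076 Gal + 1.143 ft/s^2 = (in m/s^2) 0.3591. Check: 1 Gal = 0.01 m/s^2, so 1.076 Gal = 1.076 * 0.01 = 0.01076 m/s^2. 1 ft/s^2 = 0.3048 m/s^2, so 1.143 ft/s^2 = 1.143 * 0.3048 = 0.3483864 m/s^2. Sum: 0.01076 + 0.3483864 = 0.3591464 m/s^2. Result: 0.3591464 m/s^2 ≈ 0.3591 m/s^2 (4 s.f.).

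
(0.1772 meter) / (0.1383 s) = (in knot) 2.491. Check: 0.1772 meter = 0.1772 m. 0.1383 s is already in s. Combine: 0.1772 m / 0.1383 s = 1.2812726 m/s. 1 knot = 0.51444444 m/s, so 1.2812726 m/s = 1.2812726 / 0.51444444 = 2.4905947 knot ≈ 2.491 knot (4 s.f.).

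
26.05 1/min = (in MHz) 4.342e-07. Check: 1 1/min = 0.016666667 Hz, so 26.05 1/min = 26.05 * 0.016666667 = 0.43416667 Hz. 1 MHz = 1000000 Hz, so 0.43416667 Hz = 0.43416667 / 1000000 = 4.3416667e-07 MHz ≈ 4.342e-07 MHz (4 s.f.).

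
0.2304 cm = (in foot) 0.007559. Check: 1 cm = 0.01 m, so 0.2304 cm = 0.2304 * 0.01 = 0.002304 m. 1 foot = 0.3048 m, so 0.002304 m = 0.002304 / 0.3048 = 0.0075590551 foot ≈ 0.007559 foot (4 s.f.).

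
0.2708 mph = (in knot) 0.2353. Check: 1 mph = 0.44704 m/s, so 0.2708 mph = 0.2708 * 0.44704 = 0.12105843 m/s. 1 knot = 0.51444444 m/s, so 0.12105843 m/s = 0.12105843 / 0.51444444 = 0.23531877 knot ≈ 0.2353 knot (4 s.f.).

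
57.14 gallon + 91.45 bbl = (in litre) 1 gallon = 0.0037854118 m^3, so 57.14 gallon = 57.14 * 0.0037854118 = 0.21629843 m^3. 1 bbl = 0.15898729 m^3, so 91.45 bbl = 91.45 * 0.15898729 = 14.539388 m^3. Sum: 0.21629843 + 14.539388 = 14.755687 m^3. 1 litre = 0.001 m^3, so 14.755687 m^3 = 14.755687 / 0.001 = 14755.687 litre ≈ 1.476e+04 litre (4 s.f.). Final answer: 1.476e+04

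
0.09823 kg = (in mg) 9.823e+04. Check: 1 mg = 1e-06 kg, so 0.09823 kg = 0.09823 / 1e-06 = 98230 mg ≈ 9.823e+04 mg (4 s.f.).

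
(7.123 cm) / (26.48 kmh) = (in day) 1.121e-07. Check: 1 cm = 0.01 m, so 7.123 cm = 7.123 * 0.01 = 0.07123 m. 1 kmh = 0.27777778 m/s, so 26.48 kmh = 26.48 * 0.27777778 = 7.3555556 m/s. Combine: 0.07123 m / 7.3555556 m/s = 0.0096838369 s. 1 day = 86400 s, so 0.0096838369 s = 0.0096838369 / 86400 = 1.1208145e-07 day ≈ 1.121e-07 day (4 s.f.).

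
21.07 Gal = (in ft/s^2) 1 Gal = 0.01 m/s^2, so 21.07 Gal = 21.07 * 0.01 = 0.2107 m/s^2. 1 ft/s^2 = 0.3048 m/s^2, so 0.2107 m/s^2 = 0.2107 / 0.3048 = 0.69127297 ft/s^2 ≈ 0.6913 ft/s^2 (4 s.f.). Final answer: 0.6913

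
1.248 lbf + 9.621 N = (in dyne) 1.517e+06. Check: 1 lbf = 4.4482216 N, so 1.248 lbf = 1.248 * 4.4482216 = 5.5513806 N. 9.621 N is already in N. Sum: 5.5513806 + 9.621 = 15.172381 N. 1 dyne = 1e-05 N, so 15.172381 N = 15.172381 / 1e-05 = 1517238.1 dyne ≈ 1.517e+06 dyne (4 s.f.).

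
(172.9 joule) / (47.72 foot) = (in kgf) 172.9 joule = 172.9 J. 1 foot = 0.3048 m, so 47.72 foot = 47.72 * 0.3048 = 14.545056 m. Combine: 172.9 J / 14.545056 m = 11.887201 N. 1 kgf = 9.80665 N, so 11.887201 N = 11.887201 / 9.80665 = 1.2121571 kgf ≈ 1.212 kgf (4 s.f.). Final answer: 1.212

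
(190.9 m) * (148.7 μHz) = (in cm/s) 2.839. Check: 190.9 m is already in m. 1 μHz = 1e-06 Hz, so 148.7 μHz = 148.7 * 1e-06 = 0.0001487 Hz. Combine: 190.9 m * 0.0001487 Hz = 0.02838683 m/s. 1 cm/s = 0.01 m/s, so 0.02838683 m/s = 0.02838683 / 0.01 = 2.838683 cm/s ≈ 2.839 cm/s (4 s.f.).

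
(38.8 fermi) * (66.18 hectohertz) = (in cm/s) 1 fermi = 1e-15 m, so 38.8 fermi = 38.8 * 1e-15 = 3.88e-14 m. 1 hectohertz = 100 Hz, so 66.18 hectohertz = 66.18 * 100 = 6618 Hz. Combine: 3.88e-14 m * 6618 Hz = 2.567784e-10 m/s. 1 cm/s = 0.01 m/s, so 2.567784e-10 m/s = 2.567784e-10 / 0.01 = 2.567784e-08 cm/s ≈ 2.568e-08 cm/s (4 s.f.). Final answer: 2.568e-08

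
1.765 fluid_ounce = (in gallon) 1 fluid_ounce = 2.957353e-05 m^3, so 1.765 fluid_ounce = 1.765 * 2.957353e-05 = 5.219728e-05 m^3. 1 gallon = 0.0037854118 m^3, so 5.219728e-05 m^3 = 5.219728e-05 / 0.0037854118 = 0.013789062 gallon ≈ 0.01379 gallon (4 s.f.). Final answer: 0.01379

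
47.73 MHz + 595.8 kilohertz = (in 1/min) 2.9e+09. Check: 1 MHz = 1000000 Hz, so 47.73 MHz = 47.73 * 1000000 = 47730000 Hz. 1 kilohertz = 1000 Hz, so 595.8 kilohertz = 595.8 * 1000 = 595800 Hz. Sum: 47730000 + 595800 = 48325800 Hz. 1 1/min = 0.016666667 Hz, so 48325800 Hz = 48325800 / 0.016666667 = 2.899548e+09 1/min ≈ 2.9e+09 1/min (4 s.f.).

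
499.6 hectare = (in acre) 1235. Check: 1 hectare = 10000 m^2, so 499.6 hectare = 499.6 * 10000 = 4996000 m^2. 1 acre = 4046.8564 m^2, so 4996000 m^2 = 4996000 / 4046.8564 = 1234.5385 acre ≈ 1235 acre (4 s.f.).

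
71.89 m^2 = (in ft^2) 773.8. Check: 1 ft^2 = 0.09290304 m^2, so 71.89 m^2 = 71.89 / 0.09290304 = 773.81752 ft^2 ≈ 773.8 ft^2 (4 s.f.).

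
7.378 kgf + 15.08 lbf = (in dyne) 1 kgf = 9.80665 N, so 7.378 kgf = 7.378 * 9.80665 = 72.353464 N. 1 lbf = 4.4482216 N, so 15.08 lbf = 15.08 * 4.4482216 = 67.079182 N. Sum: 72.353464 + 67.079182 = 139.43265 N. 1 dyne = 1e-05 N, so 139.43265 N = 139.43265 / 1e-05 = 13943265 dyne ≈ 1.394e+07 dyne (4 s.f.). Final answer: 1.394e+07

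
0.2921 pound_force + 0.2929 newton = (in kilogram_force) 1 pound_force = 4.4482216 N, so 0.2921 pound_force = 0.2921 * 4.4482216 = 1.2993255 N. 0.2929 newton = 0.2929 N. Sum: 1.2993255 + 0.2929 = 1.5922255 N. 1 kilogram_force = 9.80665 N, so 1.5922255 N = 1.5922255 / 9.80665 = 0.16236182 kilogram_force ≈ 0.1624 kilogram_force (4 s.f.). Final answer: 0.1624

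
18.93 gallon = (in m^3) 1 gallon = 0.0037854118 m^3, so 18.93 gallon = 18.93 * 0.0037854118 = 0.071657845 m^3. Result: 0.071657845 m^3 ≈ 0.07166 m^3 (4 s.f.). Final answer: 0.07166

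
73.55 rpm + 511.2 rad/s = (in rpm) 4955. Check: 1 rpm = 0.10471976 rad/s, so 73.55 rpm = 73.55 * 0.10471976 = 7.702138 rad/s. 511.2 rad/s is already in rad/s. Sum: 7.702138 + 511.2 = 518.90214 rad/s. 1 rpm = 0.10471976 rad/s, so 518.90214 rad/s = 518.90214 / 0.10471976 = 4955.1504 rpm ≈ 4955 rpm (4 s.f.).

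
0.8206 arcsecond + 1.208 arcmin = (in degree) 0.02036. Check: 1 arcsecond = 4.8481368e-06 rad, so 0.8206 arcsecond = 0.8206 * 4.8481368e-06 = 3.9783811e-06 rad. 1 arcmin = 0.00029088821 rad, so 1.208 arcmin = 1.208 * 0.00029088821 = 0.00035139296 rad. Sum: 3.9783811e-06 + 0.00035139296 = 0.00035537134 rad. 1 degree = 0.017453293 rad, so 0.00035537134 rad = 0.00035537134 / 0.017453293 = 0.020361278 degree ≈ 0.02036 degree (4 s.f.).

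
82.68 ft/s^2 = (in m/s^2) 1 ft/s^2 = 0.3048 m/s^2, so 82.68 ft/s^2 = 82.68 * 0.3048 = 25.200864 m/s^2. Result: 25.200864 m/s^2 ≈ 25.2 m/s^2 (4 s.f.). Final answer: 25.2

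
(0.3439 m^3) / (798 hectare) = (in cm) 0.3439 m^3 is already in m^3. 1 hectare = 10000 m^2, so 798 hectare = 798 * 10000 = 7980000 m^2. Combine: 0.3439 m^3 / 7980000 m^2 = 4.3095238e-08 m. 1 cm = 0.01 m, so 4.3095238e-08 m = 4.3095238e-08 / 0.01 = 4.3095238e-06 cm ≈ 4.31e-06 cm (4 s.f.). Final answer: 4.31e-06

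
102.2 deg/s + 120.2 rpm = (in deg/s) 823.4. Check: 1 deg/s = 0.017453293 rad/s, so 102.2 deg/s = 102.2 * 0.017453293 = 1.7837265 rad/s. 1 rpm = 0.10471976 rad/s, so 120.2 rpm = 120.2 * 0.10471976 = 12.587315 rad/s. Sum: 1.7837265 + 12.587315 = 14.371041 rad/s. 1 deg/s = 0.017453293 rad/s, so 14.371041 rad/s = 14.371041 / 0.017453293 = 823.4 deg/s.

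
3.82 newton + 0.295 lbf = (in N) 5.132. Check: 3.82 newton = 3.82 N. 1 lbf = 4.4482216 N, so 0.295 lbf = 0.295 * 4.4482216 = 1.3122254 N. Sum: 3.82 + 1.3122254 = 5.1322254 N. Result: 5.1322254 N ≈ 5.132 N (4 s.f.).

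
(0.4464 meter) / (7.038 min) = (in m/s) 0.001057. Check: 0.4464 meter = 0.4464 m. 1 min = 60 s, so 7.038 min = 7.038 * 60 = 422.28 s. Combine: 0.4464 m / 422.28 s = 0.0010571185 m/s. Result: 0.0010571185 m/s ≈ 0.001057 m/s (4 s.f.).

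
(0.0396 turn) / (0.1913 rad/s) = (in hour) 1 turn = 6.2831853 rad, so 0.0396 turn = 0.0396 * 6.2831853 = 0.24881414 rad. 0.1913 rad/s is already in rad/s. Combine: 0.24881414 rad / 0.1913 rad/s = 1.3006489 s. 1 hour = 3600 s, so 1.3006489 s = 1.3006489 / 3600 = 0.00036129137 hour ≈ 0.0003613 hour (4 s.f.). Final answer: 0.0003613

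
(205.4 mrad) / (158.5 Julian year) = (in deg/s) 2.353e-09. Check: 1 mrad = 0.001 rad, so 205.4 mrad = 205.4 * 0.001 = 0.2054 rad. 1 Julian year = 31557600 s, so 158.5 Julian year = 158.5 * 31557600 = 5.0018796e+09 s. Combine: 0.2054 rad / 5.0018796e+09 s = 4.1064563e-11 rad/s. 1 deg/s = 0.017453293 rad/s, so 4.1064563e-11 rad/s = 4.1064563e-11 / 0.017453293 = 2.3528261e-09 deg/s ≈ 2.353e-09 deg/s (4 s.f.).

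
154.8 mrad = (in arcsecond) 3.193e+04. Check: 1 mrad = 0.001 rad, so 154.8 mrad = 154.8 * 0.001 = 0.1548 rad. 1 arcsecond = 4.8481368e-06 rad, so 0.1548 rad = 0.1548 / 4.8481368e-06 = 31929.792 arcsecond ≈ 3.193e+04 arcsecond (4 s.f.).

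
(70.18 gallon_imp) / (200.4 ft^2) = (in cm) 1.714. Check: 1 gallon_imp = 0.00454609 m^3, so 70.18 gallon_imp = 70.18 * 0.00454609 = 0.3190446 m^3. 1 ft^2 = 0.09290304 m^2, so 200.4 ft^2 = 200.4 * 0.09290304 = 18.617769 m^2. Combine: 0.3190446 m^3 / 18.617769 m^2 = 0.017136564 m. 1 cm = 0.01 m, so 0.017136564 m = 0.017136564 / 0.01 = 1.7136564 cm ≈ 1.714 cm (4 s.f.).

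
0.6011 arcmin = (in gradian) 1 arcmin = 0.00029088821 rad, so 0.6011 arcmin = 0.6011 * 0.00029088821 = 0.0001748529 rad. 1 gradian = 0.015707963 rad, so 0.0001748529 rad = 0.0001748529 / 0.015707963 = 0.011131481 gradian ≈ 0.01113 gradian (4 s.f.). Final answer: 0.01113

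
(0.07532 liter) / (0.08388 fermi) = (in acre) 1 liter = 0.001 m^3, so 0.07532 liter = 0.07532 * 0.001 = 7.532e-05 m^3. 1 fermi = 1e-15 m, so 0.08388 fermi = 0.08388 * 1e-15 = 8.388e-17 m. Combine: 7.532e-05 m^3 / 8.388e-17 m = 8.9794945e+11 m^2. 1 acre = 4046.8564 m^2, so 8.9794945e+11 m^2 = 8.9794945e+11 / 4046.8564 = 2.2188814e+08 acre ≈ 2.219e+08 acre (4 s.f.). Final answer: 2.219e+08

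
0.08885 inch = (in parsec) 7.314e-20. Check: 1 inch = 0.0254 m, so 0.08885 inch = 0.08885 * 0.0254 = 0.00225679 m. 1 parsec = 3.0856776e+16 m, so 0.00225679 m = 0.00225679 / 3.0856776e+16 = 7.3137583e-20 parsec ≈ 7.314e-20 parsec (4 s.f.).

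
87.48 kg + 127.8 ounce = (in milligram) 9.11e+07. Check: 87.48 kg is already in kg. 1 ounce = 0.028349523 kg, so 127.8 ounce = 127.8 * 0.028349523 = 3.6230691 kg. Sum: 87.48 + 3.6230691 = 91.103069 kg. 1 milligram = 1e-06 kg, so 91.103069 kg = 91.103069 / 1e-06 = 91103069 milligram ≈ 9.11e+07 milligram (4 s.f.).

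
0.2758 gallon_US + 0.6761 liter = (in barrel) 0.01082. Check: 1 gallon_US = 0.0037854118 m^3, so 0.2758 gallon_US = 0.2758 * 0.0037854118 = 0.0010440166 m^3. 1 liter = 0.001 m^3, so 0.6761 liter = 0.6761 * 0.001 = 0.0006761 m^3. Sum: 0.0010440166 + 0.0006761 = 0.0017201166 m^3. 1 barrel = 0.15898729 m^3, so 0.0017201166 m^3 = 0.0017201166 / 0.15898729 = 0.010819208 barrel ≈ 0.01082 barrel (4 s.f.).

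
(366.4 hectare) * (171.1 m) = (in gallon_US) 1 hectare = 10000 m^2, so 366.4 hectare = 366.4 * 10000 = 3664000 m^2. 171.1 m is already in m. Combine: 3664000 m^2 * 171.1 m = 6.269104e+08 m^3. 1 gallon_US = 0.0037854118 m^3, so 6.269104e+08 m^3 = 6.269104e+08 / 0.0037854118 = 1.6561221e+11 gallon_US ≈ 1.656e+11 gallon_US (4 s.f.). Final answer: 1.656e+11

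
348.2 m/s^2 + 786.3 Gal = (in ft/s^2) 348.2 m/s^2 is already in m/s^2. 1 Gal = 0.01 m/s^2, so 786.3 Gal = 786.3 * 0.01 = 7.863 m/s^2. Sum: 348.2 + 7.863 = 356.063 m/s^2. 1 ft/s^2 = 0.3048 m/s^2, so 356.063 m/s^2 = 356.063 / 0.3048 = 1168.1857 ft/s^2 ≈ 1168 ft/s^2 (4 s.f.). Final answer: 1168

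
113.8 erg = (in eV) 7.103e+13. Check: 1 erg = 1e-07 J, so 113.8 erg = 113.8 * 1e-07 = 1.138e-05 J. 1 eV = 1.6021766e-19 J, so 1.138e-05 J = 1.138e-05 / 1.6021766e-19 = 7.1028373e+13 eV ≈ 7.103e+13 eV (4 s.f.).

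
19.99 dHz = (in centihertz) 1 dHz = 0.1 Hz, so 19.99 dHz = 19.99 * 0.1 = 1.999 Hz. 1 centihertz = 0.01 Hz, so 1.999 Hz = 1.999 / 0.01 = 199.9 centihertz. Final answer: 199.9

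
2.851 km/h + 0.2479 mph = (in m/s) 1 km/h = 0.27777778 m/s, so 2.851 km/h = 2.851 * 0.27777778 = 0.79194444 m/s. 1 mph = 0.44704 m/s, so 0.2479 mph = 0.2479 * 0.44704 = 0.11082122 m/s. Sum: 0.79194444 + 0.11082122 = 0.90276566 m/s. Result: 0.90276566 m/s ≈ 0.9028 m/s (4 s.f.). Final answer: 0.9028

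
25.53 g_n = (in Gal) 2.504e+04. Check: 1 g_n = 9.80665 m/s^2, so 25.53 g_n = 25.53 * 9.80665 = 250.36377 m/s^2. 1 Gal = 0.01 m/s^2, so 250.36377 m/s^2 = 250.36377 / 0.01 = 25036.377 Gal ≈ 2.504e+04 Gal (4 s.f.).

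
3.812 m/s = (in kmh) 13.72. Check: 1 kmh = 0.27777778 m/s, so 3.812 m/s = 3.812 / 0.27777778 = 13.7232 kmh ≈ 13.72 kmh (4 s.f.).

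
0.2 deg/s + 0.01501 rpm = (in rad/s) 0.005063. Check: 1 deg/s = 0.017453293 rad/s, so 0.2 deg/s = 0.2 * 0.017453293 = 0.0034906585 rad/s. 1 rpm = 0.10471976 rad/s, so 0.01501 rpm = 0.01501 * 0.10471976 = 0.0015718435 rad/s. Sum: 0.0034906585 + 0.0015718435 = 0.005062502 rad/s. Result: 0.005062502 rad/s ≈ 0.005063 rad/s (4 s.f.).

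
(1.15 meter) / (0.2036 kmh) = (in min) 1.15 meter = 1.15 m. 1 kmh = 0.27777778 m/s, so 0.2036 kmh = 0.2036 * 0.27777778 = 0.056555556 m/s. Combine: 1.15 m / 0.056555556 m/s = 20.333988 s. 1 min = 60 s, so 20.333988 s = 20.333988 / 60 = 0.3388998 min ≈ 0.3389 min (4 s.f.). Final answer: 0.3389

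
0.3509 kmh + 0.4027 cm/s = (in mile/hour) 0.227. Check: 1 kmh = 0.27777778 m/s, so 0.3509 kmh = 0.3509 * 0.27777778 = 0.097472222 m/s. 1 cm/s = 0.01 m/s, so 0.4027 cm/s = 0.4027 * 0.01 = 0.004027 m/s. Sum: 0.097472222 + 0.004027 = 0.10149922 m/s. 1 mile/hour = 0.44704 m/s, so 0.10149922 m/s = 0.10149922 / 0.44704 = 0.22704729 mile/hour ≈ 0.227 mile/hour (4 s.f.).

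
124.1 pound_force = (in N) 1 pound_force = 4.4482216 N, so 124.1 pound_force = 124.1 * 4.4482216 = 552.0243 N. Result: 552.0243 N ≈ 552 N (4 s.f.). Final answer: 552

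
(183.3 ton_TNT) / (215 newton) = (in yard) 1 ton_TNT = 4.184e+09 J, so 183.3 ton_TNT = 183.3 * 4.184e+09 = 7.669272e+11 J. 215 newton = 215 N. Combine: 7.669272e+11 J / 215 N = 3.5671033e+09 m. 1 yard = 0.9144 m, so 3.5671033e+09 m = 3.5671033e+09 / 0.9144 = 3.9010316e+09 yard ≈ 3.901e+09 yard (4 s.f.). Final answer: 3.901e+09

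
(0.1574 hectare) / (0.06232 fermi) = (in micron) 2.526e+25. Check: 1 hectare = 10000 m^2, so 0.1574 hectare = 0.1574 * 10000 = 1574 m^2. 1 fermi = 1e-15 m, so 0.06232 fermi = 0.06232 * 1e-15 = 6.232e-17 m. Combine: 1574 m^2 / 6.232e-17 m = 2.5256739e+19 m. 1 micron = 1e-06 m, so 2.5256739e+19 m = 2.5256739e+19 / 1e-06 = 2.5256739e+25 micron ≈ 2.526e+25 micron (4 s.f.).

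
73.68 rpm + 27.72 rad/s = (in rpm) 338.4. Check: 1 rpm = 0.10471976 rad/s, so 73.68 rpm = 73.68 * 0.10471976 = 7.7157516 rad/s. 27.72 rad/s is already in rad/s. Sum: 7.7157516 + 27.72 = 35.435752 rad/s. 1 rpm = 0.10471976 rad/s, so 35.435752 rad/s = 35.435752 / 0.10471976 = 338.3865 rpm ≈ 338.4 rpm (4 s.f.).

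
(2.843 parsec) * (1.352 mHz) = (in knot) 2.306e+14. Check: 1 parsec = 3.0856776e+16 m, so 2.843 parsec = 2.843 * 3.0856776e+16 = 8.7725814e+16 m. 1 mHz = 0.001 Hz, so 1.352 mHz = 1.352 * 0.001 = 0.001352 Hz. Combine: 8.7725814e+16 m * 0.001352 Hz = 1.186053e+14 m/s. 1 knot = 0.51444444 m/s, so 1.186053e+14 m/s = 1.186053e+14 / 0.51444444 = 2.3055026e+14 knot ≈ 2.306e+14 knot (4 s.f.).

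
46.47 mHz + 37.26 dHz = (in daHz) 0.3772. Check: 1 mHz = 0.001 Hz, so 46.47 mHz = 46.47 * 0.001 = 0.04647 Hz. 1 dHz = 0.1 Hz, so 37.26 dHz = 37.26 * 0.1 = 3.726 Hz. Sum: 0.04647 + 3.726 = 3.77247 Hz. 1 daHz = 10 Hz, so 3.77247 Hz = 3.77247 / 10 = 0.377247 daHz ≈ 0.3772 daHz (4 s.f.).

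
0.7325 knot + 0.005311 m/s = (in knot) 0.7428. Check: 1 knot = 0.51444444 m/s, so 0.7325 knot = 0.7325 * 0.51444444 = 0.37683056 m/s. 0.005311 m/s is already in m/s. Sum: 0.37683056 + 0.005311 = 0.38214156 m/s. 1 knot = 0.51444444 m/s, so 0.38214156 m/s = 0.38214156 / 0.51444444 = 0.74282376 knot ≈ 0.7428 knot (4 s.f.).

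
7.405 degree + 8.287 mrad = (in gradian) 8.755. Check: 1 degree = 0.017453293 rad, so 7.405 degree = 7.405 * 0.017453293 = 0.12924163 rad. 1 mrad = 0.001 rad, so 8.287 mrad = 8.287 * 0.001 = 0.008287 rad. Sum: 0.12924163 + 0.008287 = 0.13752863 rad. 1 gradian = 0.015707963 rad, so 0.13752863 rad = 0.13752863 / 0.015707963 = 8.7553446 gradian ≈ 8.755 gradian (4 s.f.).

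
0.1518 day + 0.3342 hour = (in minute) 1 day = 86400 s, so 0.1518 day = 0.1518 * 86400 = 13115.52 s. 1 hour = 3600 s, so 0.3342 hour = 0.3342 * 3600 = 1203.12 s. Sum: 13115.52 + 1203.12 = 14318.64 s. 1 minute = 60 s, so 14318.64 s = 14318.64 / 60 = 238.644 minute ≈ 238.6 minute (4 s.f.). Final answer: 238.6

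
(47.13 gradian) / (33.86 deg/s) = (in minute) 0.02088. Check: 1 gradian = 0.015707963 rad, so 47.13 gradian = 47.13 * 0.015707963 = 0.74031631 rad. 1 deg/s = 0.017453293 rad/s, so 33.86 deg/s = 33.86 * 0.017453293 = 0.59096848 rad/s. Combine: 0.74031631 rad / 0.59096848 rad/s = 1.2527171 s. 1 minute = 60 s, so 1.2527171 s = 1.2527171 / 60 = 0.020878618 minute ≈ 0.02088 minute (4 s.f.).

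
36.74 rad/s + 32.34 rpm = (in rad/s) 40.13. Check: 36.74 rad/s is already in rad/s. 1 rpm = 0.10471976 rad/s, so 32.34 rpm = 32.34 * 0.10471976 = 3.3866369 rad/s. Sum: 36.74 + 3.3866369 = 40.126637 rad/s. Result: 40.126637 rad/s ≈ 40.13 rad/s (4 s.f.).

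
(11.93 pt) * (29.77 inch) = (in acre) 1 pt = 0.00035277778 m, so 11.93 pt = 11.93 * 0.00035277778 = 0.0042086389 m. 1 inch = 0.0254 m, so 29.77 inch = 29.77 * 0.0254 = 0.756158 m. Combine: 0.0042086389 m * 0.756158 m = 0.003182396 m^2. 1 acre = 4046.8564 m^2, so 0.003182396 m^2 = 0.003182396 / 4046.8564 = 7.8638717e-07 acre ≈ 7.864e-07 acre (4 s.f.). Final answer: 7.864e-07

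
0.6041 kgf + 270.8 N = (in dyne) 2.767e+07. Check: 1 kgf = 9.80665 N, so 0.6041 kgf = 0.6041 * 9.80665 = 5.9241973 N. 270.8 N is already in N. Sum: 5.9241973 + 270.8 = 276.7242 N. 1 dyne = 1e-05 N, so 276.7242 N = 276.7242 / 1e-05 = 27672420 dyne ≈ 2.767e+07 dyne (4 s.f.).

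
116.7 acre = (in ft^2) 5.083e+06. Check: 1 acre = 4046.8564 m^2, so 116.7 acre = 116.7 * 4046.8564 = 472268.14 m^2. 1 ft^2 = 0.09290304 m^2, so 472268.14 m^2 = 472268.14 / 0.09290304 = 5083452 ft^2 ≈ 5.083e+06 ft^2 (4 s.f.).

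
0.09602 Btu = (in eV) 6.323e+20. Check: 1 Btu = 1055.0559 J, so 0.09602 Btu = 0.09602 * 1055.0559 = 101.30646 J. 1 eV = 1.6021766e-19 J, so 101.30646 J = 101.30646 / 1.6021766e-19 = 6.3230521e+20 eV ≈ 6.323e+20 eV (4 s.f.).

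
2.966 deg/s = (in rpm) 0.4943. Check: 1 deg/s = 0.017453293 rad/s, so 2.966 deg/s = 2.966 * 0.017453293 = 0.051766466 rad/s. 1 rpm = 0.10471976 rad/s, so 0.051766466 rad/s = 0.051766466 / 0.10471976 = 0.49433333 rpm ≈ 0.4943 rpm (4 s.f.).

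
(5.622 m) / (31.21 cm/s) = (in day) 0.0002085. Check: 5.622 m is already in m. 1 cm/s = 0.01 m/s, so 31.21 cm/s = 31.21 * 0.01 = 0.3121 m/s. Combine: 5.622 m / 0.3121 m/s = 18.013457 s. 1 day = 86400 s, so 18.013457 s = 18.013457 / 86400 = 0.00020848909 day ≈ 0.0002085 day (4 s.f.).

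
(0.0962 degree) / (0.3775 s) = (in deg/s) 1 degree = 0.017453293 rad, so 0.0962 degree = 0.0962 * 0.017453293 = 0.0016790067 rad. 0.3775 s is already in s. Combine: 0.0016790067 rad / 0.3775 s = 0.0044477 rad/s. 1 deg/s = 0.017453293 rad/s, so 0.0044477 rad/s = 0.0044477 / 0.017453293 = 0.25483444 deg/s ≈ 0.2548 deg/s (4 s.f.). Final answer: 0.2548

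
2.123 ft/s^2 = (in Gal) 1 ft/s^2 = 0.3048 m/s^2, so 2.123 ft/s^2 = 2.123 * 0.3048 = 0.6470904 m/s^2. 1 Gal = 0.01 m/s^2, so 0.6470904 m/s^2 = 0.6470904 / 0.01 = 64.70904 Gal ≈ 64.71 Gal (4 s.f.). Final answer: 64.71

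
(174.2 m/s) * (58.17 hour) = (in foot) 174.2 m/s is already in m/s. 1 hour = 3600 s, so 58.17 hour = 58.17 * 3600 = 209412 s. Combine: 174.2 m/s * 209412 s = 36479570 m. 1 foot = 0.3048 m, so 36479570 m = 36479570 / 0.3048 = 1.1968363e+08 foot ≈ 1.197e+08 foot (4 s.f.). Final answer: 1.197e+08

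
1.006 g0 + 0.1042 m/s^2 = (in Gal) 997. Check: 1 g0 = 9.80665 m/s^2, so 1.006 g0 = 1.006 * 9.80665 = 9.8654899 m/s^2. 0.1042 m/s^2 is already in m/s^2. Sum: 9.8654899 + 0.1042 = 9.9696899 m/s^2. 1 Gal = 0.01 m/s^2, so 9.9696899 m/s^2 = 9.9696899 / 0.01 = 996.96899 Gal ≈ 997 Gal (4 s.f.).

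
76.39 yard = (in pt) 1.98e+05. Check: 1 yard = 0.9144 m, so 76.39 yard = 76.39 * 0.9144 = 69.851016 m. 1 pt = 0.00035277778 m, so 69.851016 m = 69.851016 / 0.00035277778 = 198002.88 pt ≈ 1.98e+05 pt (4 s.f.).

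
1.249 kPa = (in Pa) 1 kPa = 1000 Pa, so 1.249 kPa = 1.249 * 1000 = 1249 Pa. Result: 1249 Pa. Final answer: 1249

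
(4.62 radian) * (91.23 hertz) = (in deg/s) 2.415e+04. Check: 4.62 radian = 4.62 rad. 91.23 hertz = 91.23 Hz. Combine: 4.62 rad * 91.23 Hz = 421.4826 rad/s. 1 deg/s = 0.017453293 rad/s, so 421.4826 rad/s = 421.4826 / 0.017453293 = 24149.174 deg/s ≈ 2.415e+04 deg/s (4 s.f.).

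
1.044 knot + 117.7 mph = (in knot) 1 knot = 0.51444444 m/s, so 1.044 knot = 1.044 * 0.51444444 = 0.53708 m/s. 1 mph = 0.44704 m/s, so 117.7 mph = 117.7 * 0.44704 = 52.616608 m/s. Sum: 0.53708 + 52.616608 = 53.153688 m/s. 1 knot = 0.51444444 m/s, so 53.153688 m/s = 53.153688 / 0.51444444 = 103.3225 knot ≈ 103.3 knot (4 s.f.). Final answer: 103.3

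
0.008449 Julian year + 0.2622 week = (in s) 1 Julian year = 31557600 s, so 0.008449 Julian year = 0.008449 * 31557600 = 266630.16 s. 1 week = 604800 s, so 0.2622 week = 0.2622 * 604800 = 158578.56 s. Sum: 266630.16 + 158578.56 = 425208.72 s. Result: 425208.72 s ≈ 4.252e+05 s (4 s.f.). Final answer: 4.252e+05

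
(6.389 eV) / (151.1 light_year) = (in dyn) 1 eV = 1.6021766e-19 J, so 6.389 eV = 6.389 * 1.6021766e-19 = 1.0236307e-18 J. 1 light_year = 9.4607305e+15 m, so 151.1 light_year = 151.1 * 9.4607305e+15 = 1.4295164e+18 m. Combine: 1.0236307e-18 J / 1.4295164e+18 m = 7.160678e-37 N. 1 dyn = 1e-05 N, so 7.160678e-37 N = 7.160678e-37 / 1e-05 = 7.160678e-32 dyn ≈ 7.161e-32 dyn (4 s.f.). Final answer: 7.161e-32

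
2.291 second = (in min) 2.291 second = 2.291 s. 1 min = 60 s, so 2.291 s = 2.291 / 60 = 0.038183333 min ≈ 0.03818 min (4 s.f.). Final answer: 0.03818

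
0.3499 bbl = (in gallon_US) 14.7. Check: 1 bbl = 0.15898729 m^3, so 0.3499 bbl = 0.3499 * 0.15898729 = 0.055629654 m^3. 1 gallon_US = 0.0037854118 m^3, so 0.055629654 m^3 = 0.055629654 / 0.0037854118 = 14.6958 gallon_US ≈ 14.7 gallon_US (4 s.f.).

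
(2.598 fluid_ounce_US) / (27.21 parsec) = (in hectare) 1 fluid_ounce_US = 2.957353e-05 m^3, so 2.598 fluid_ounce_US = 2.598 * 2.957353e-05 = 7.683203e-05 m^3. 1 parsec = 3.0856776e+16 m, so 27.21 parsec = 27.21 * 3.0856776e+16 = 8.3961287e+17 m. Combine: 7.683203e-05 m^3 / 8.3961287e+17 m = 9.1508876e-23 m^2. 1 hectare = 10000 m^2, so 9.1508876e-23 m^2 = 9.1508876e-23 / 10000 = 9.1508876e-27 hectare ≈ 9.151e-27 hectare (4 s.f.). Final answer: 9.151e-27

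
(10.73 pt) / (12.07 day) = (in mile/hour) 8.12e-09. Check: 1 pt = 0.00035277778 m, so 10.73 pt = 10.73 * 0.00035277778 = 0.0037853056 m. 1 day = 86400 s, so 12.07 day = 12.07 * 86400 = 1042848 s. Combine: 0.0037853056 m / 1042848 s = 3.6297769e-09 m/s. 1 mile/hour = 0.44704 m/s, so 3.6297769e-09 m/s = 3.6297769e-09 / 0.44704 = 8.1195796e-09 mile/hour ≈ 8.12e-09 mile/hour (4 s.f.).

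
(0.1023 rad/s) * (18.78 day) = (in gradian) 1.057e+07. Check: 0.1023 rad/s is already in rad/s. 1 day = 86400 s, so 18.78 day = 18.78 * 86400 = 1622592 s. Combine: 0.1023 rad/s * 1622592 s = 165991.16 rad. 1 gradian = 0.015707963 rad, so 165991.16 rad = 165991.16 / 0.015707963 = 10567326 gradian ≈ 1.057e+07 gradian (4 s.f.).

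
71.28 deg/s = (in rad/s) 1.244. Check: 1 deg/s = 0.017453293 rad/s, so 71.28 deg/s = 71.28 * 0.017453293 = 1.2440707 rad/s. Result: 1.2440707 rad/s ≈ 1.244 rad/s (4 s.f.).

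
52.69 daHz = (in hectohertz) 1 daHz = 10 Hz, so 52.69 daHz = 52.69 * 10 = 526.9 Hz. 1 hectohertz = 100 Hz, so 526.9 Hz = 526.9 / 100 = 5.269 hectohertz. Final answer: 5.269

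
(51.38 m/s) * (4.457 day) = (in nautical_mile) 1.068e+04. Check: 51.38 m/s is already in m/s. 1 day = 86400 s, so 4.457 day = 4.457 * 86400 = 385084.8 s. Combine: 51.38 m/s * 385084.8 s = 19785657 m. 1 nautical_mile = 1852 m, so 19785657 m = 19785657 / 1852 = 10683.4 nautical_mile ≈ 1.068e+04 nautical_mile (4 s.f.).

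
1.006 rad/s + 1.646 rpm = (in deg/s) 67.52. Check: 1.006 rad/s is already in rad/s. 1 rpm = 0.10471976 rad/s, so 1.646 rpm = 1.646 * 0.10471976 = 0.17236872 rad/s. Sum: 1.006 + 0.17236872 = 1.1783687 rad/s. 1 deg/s = 0.017453293 rad/s, so 1.1783687 rad/s = 1.1783687 / 0.017453293 = 67.515554 deg/s ≈ 67.52 deg/s (4 s.f.).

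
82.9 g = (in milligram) 8.29e+04. Check: 1 g = 0.001 kg, so 82.9 g = 82.9 * 0.001 = 0.0829 kg. 1 milligram = 1e-06 kg, so 0.0829 kg = 0.0829 / 1e-06 = 82900 milligram ≈ 8.29e+04 milligram (4 s.f.).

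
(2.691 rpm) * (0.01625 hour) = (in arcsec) 3.4e+06. Check: 1 rpm = 0.10471976 rad/s, so 2.691 rpm = 2.691 * 0.10471976 = 0.28180086 rad/s. 1 hour = 3600 s, so 0.01625 hour = 0.01625 * 3600 = 58.5 s. Combine: 0.28180086 rad/s * 58.5 s = 16.48535 rad. 1 arcsec = 4.8481368e-06 rad, so 16.48535 rad = 16.48535 / 4.8481368e-06 = 3400347.6 arcsec ≈ 3.4e+06 arcsec (4 s.f.).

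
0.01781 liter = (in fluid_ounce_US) 1 liter = 0.001 m^3, so 0.01781 liter = 0.01781 * 0.001 = 1.781e-05 m^3. 1 fluid_ounce_US = 2.957353e-05 m^3, so 1.781e-05 m^3 = 1.781e-05 / 2.957353e-05 = 0.60222774 fluid_ounce_US ≈ 0.6022 fluid_ounce_US (4 s.f.). Final answer: 0.6022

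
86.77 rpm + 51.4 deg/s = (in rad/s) 9.984. Check: 1 rpm = 0.10471976 rad/s, so 86.77 rpm = 86.77 * 0.10471976 = 9.0865332 rad/s. 1 deg/s = 0.017453293 rad/s, so 51.4 deg/s = 51.4 * 0.017453293 = 0.89709924 rad/s. Sum: 9.0865332 + 0.89709924 = 9.9836324 rad/s. Result: 9.9836324 rad/s ≈ 9.984 rad/s (4 s.f.).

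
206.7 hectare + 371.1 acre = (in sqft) 1 hectare = 10000 m^2, so 206.7 hectare = 206.7 * 10000 = 2067000 m^2. 1 acre = 4046.8564 m^2, so 371.1 acre = 371.1 * 4046.8564 = 1501788.4 m^2. Sum: 2067000 + 1501788.4 = 3568788.4 m^2. 1 sqft = 0.09290304 m^2, so 3568788.4 m^2 = 3568788.4 / 0.09290304 = 38414119 sqft ≈ 3.841e+07 sqft (4 s.f.). Final answer: 3.841e+07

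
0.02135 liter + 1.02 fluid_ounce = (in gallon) 0.01361. Check: 1 liter = 0.001 m^3, so 0.02135 liter = 0.02135 * 0.001 = 2.135e-05 m^3. 1 fluid_ounce = 2.957353e-05 m^3, so 1.02 fluid_ounce = 1.02 * 2.957353e-05 = 3.0165e-05 m^3. Sum: 2.135e-05 + 3.0165e-05 = 5.1515e-05 m^3. 1 gallon = 0.0037854118 m^3, so 5.1515e-05 m^3 = 5.1515e-05 / 0.0037854118 = 0.013608823 gallon ≈ 0.01361 gallon (4 s.f.).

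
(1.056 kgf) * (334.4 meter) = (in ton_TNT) 1 kgf = 9.80665 N, so 1.056 kgf = 1.056 * 9.80665 = 10.355822 N. 334.4 meter = 334.4 m. Combine: 10.355822 N * 334.4 m = 3462.987 J. 1 ton_TNT = 4.184e+09 J, so 3462.987 J = 3462.987 / 4.184e+09 = 8.2767376e-07 ton_TNT ≈ 8.277e-07 ton_TNT (4 s.f.). Final answer: 8.277e-07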